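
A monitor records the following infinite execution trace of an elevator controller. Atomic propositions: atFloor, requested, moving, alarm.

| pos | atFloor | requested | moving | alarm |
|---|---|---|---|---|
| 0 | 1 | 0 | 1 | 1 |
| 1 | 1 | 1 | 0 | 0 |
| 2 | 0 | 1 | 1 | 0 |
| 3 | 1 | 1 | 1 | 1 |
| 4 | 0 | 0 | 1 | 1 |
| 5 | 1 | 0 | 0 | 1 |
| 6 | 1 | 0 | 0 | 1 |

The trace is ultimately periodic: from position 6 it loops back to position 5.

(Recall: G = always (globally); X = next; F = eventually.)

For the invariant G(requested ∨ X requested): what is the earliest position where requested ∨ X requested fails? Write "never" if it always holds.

4

Check requested ∨ X requested at each position in order: 0 ✓, 1 ✓, 2 ✓, 3 ✓.
At position 4 the labels are {alarm, moving} and the next position 5 has {alarm, atFloor}, so requested ∨ X requested is false there. This is the first violation.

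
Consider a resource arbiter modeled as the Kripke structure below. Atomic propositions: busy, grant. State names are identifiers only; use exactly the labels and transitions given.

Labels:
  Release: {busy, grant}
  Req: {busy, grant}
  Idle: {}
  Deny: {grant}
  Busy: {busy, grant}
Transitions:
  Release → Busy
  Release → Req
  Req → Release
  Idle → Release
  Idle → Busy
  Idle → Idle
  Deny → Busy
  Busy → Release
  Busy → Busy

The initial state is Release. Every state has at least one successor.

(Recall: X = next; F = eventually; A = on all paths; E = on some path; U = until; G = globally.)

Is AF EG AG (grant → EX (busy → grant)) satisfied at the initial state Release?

States satisfying EG AG (grant → EX (busy → grant)): {Release, Req, Idle, Deny, Busy}.
States satisfying AF EG AG (grant → EX (busy → grant)): {Release, Req, Idle, Deny, Busy}.
Release ∈ Sat(AF EG AG (grant → EX (busy → grant))).

Holds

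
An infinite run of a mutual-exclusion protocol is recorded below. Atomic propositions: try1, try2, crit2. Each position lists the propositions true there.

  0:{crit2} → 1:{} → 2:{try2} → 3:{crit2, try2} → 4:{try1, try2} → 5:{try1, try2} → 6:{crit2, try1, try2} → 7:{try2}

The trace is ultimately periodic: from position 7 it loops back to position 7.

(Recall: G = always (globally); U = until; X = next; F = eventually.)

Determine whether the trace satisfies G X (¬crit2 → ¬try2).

X (¬crit2 → ¬try2) must hold at every position from 0 onward. It fails at position 1, so G X (¬crit2 → ¬try2) is false.

Does not hold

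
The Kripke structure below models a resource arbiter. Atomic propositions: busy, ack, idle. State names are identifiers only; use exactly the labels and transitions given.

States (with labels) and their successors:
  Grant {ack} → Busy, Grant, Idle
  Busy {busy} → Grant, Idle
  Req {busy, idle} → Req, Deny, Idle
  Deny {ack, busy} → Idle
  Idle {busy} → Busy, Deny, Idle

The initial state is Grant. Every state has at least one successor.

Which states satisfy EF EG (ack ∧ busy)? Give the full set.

States satisfying EG (ack ∧ busy): ∅.
States satisfying EF EG (ack ∧ busy): ∅.

none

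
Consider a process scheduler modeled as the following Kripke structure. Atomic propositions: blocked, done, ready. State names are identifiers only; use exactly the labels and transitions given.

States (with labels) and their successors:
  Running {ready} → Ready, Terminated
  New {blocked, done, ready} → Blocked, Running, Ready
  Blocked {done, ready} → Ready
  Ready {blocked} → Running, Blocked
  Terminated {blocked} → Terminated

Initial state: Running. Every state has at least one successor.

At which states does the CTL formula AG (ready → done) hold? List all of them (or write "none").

{Terminated}

States satisfying ready → done: {New, Blocked, Ready, Terminated}.
States satisfying AG (ready → done): {Terminated}.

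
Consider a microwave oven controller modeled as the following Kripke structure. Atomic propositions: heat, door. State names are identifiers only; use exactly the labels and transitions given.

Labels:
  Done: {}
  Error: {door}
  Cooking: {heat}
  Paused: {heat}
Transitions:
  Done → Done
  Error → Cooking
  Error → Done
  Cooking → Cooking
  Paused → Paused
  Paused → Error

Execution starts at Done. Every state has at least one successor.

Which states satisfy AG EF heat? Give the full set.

States satisfying EF heat: {Error, Cooking, Paused}.
States satisfying AG EF heat: {Cooking}.

{Cooking}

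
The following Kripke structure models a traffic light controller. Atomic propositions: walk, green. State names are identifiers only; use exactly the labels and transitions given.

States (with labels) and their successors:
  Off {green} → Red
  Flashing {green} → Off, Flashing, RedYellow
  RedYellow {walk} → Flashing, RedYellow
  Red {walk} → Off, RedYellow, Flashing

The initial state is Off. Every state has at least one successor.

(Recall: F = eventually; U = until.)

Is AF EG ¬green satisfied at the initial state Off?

States satisfying EG ¬green: {RedYellow, Red}.
States satisfying AF EG ¬green: {Off, RedYellow, Red}.
Off ∈ Sat(AF EG ¬green).

Satisfied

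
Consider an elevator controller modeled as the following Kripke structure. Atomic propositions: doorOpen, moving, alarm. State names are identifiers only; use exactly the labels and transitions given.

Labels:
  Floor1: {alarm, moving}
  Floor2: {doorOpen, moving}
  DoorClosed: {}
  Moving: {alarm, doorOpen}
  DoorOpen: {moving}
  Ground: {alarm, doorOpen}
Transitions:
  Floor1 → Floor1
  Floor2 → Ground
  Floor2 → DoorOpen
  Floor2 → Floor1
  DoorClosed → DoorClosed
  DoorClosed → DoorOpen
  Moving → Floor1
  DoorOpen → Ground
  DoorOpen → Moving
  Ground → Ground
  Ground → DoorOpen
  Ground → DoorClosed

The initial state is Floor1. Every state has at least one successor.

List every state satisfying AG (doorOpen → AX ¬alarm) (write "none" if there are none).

States satisfying doorOpen → AX ¬alarm: {Floor1, DoorClosed, DoorOpen}.
States satisfying AG (doorOpen → AX ¬alarm): {Floor1}.

{Floor1}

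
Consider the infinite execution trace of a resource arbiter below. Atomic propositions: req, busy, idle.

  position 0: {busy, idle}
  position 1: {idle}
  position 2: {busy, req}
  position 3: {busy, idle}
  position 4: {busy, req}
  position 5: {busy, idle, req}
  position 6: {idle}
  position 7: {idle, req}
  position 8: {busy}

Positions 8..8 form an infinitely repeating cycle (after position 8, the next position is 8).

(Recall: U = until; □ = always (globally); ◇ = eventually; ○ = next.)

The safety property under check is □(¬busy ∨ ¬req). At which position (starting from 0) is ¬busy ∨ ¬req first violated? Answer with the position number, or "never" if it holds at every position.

Check ¬busy ∨ ¬req at each position in order: 0 ✓, 1 ✓.
At position 2 the labels are {busy, req}, so ¬busy ∨ ¬req is false there. This is the first violation.

2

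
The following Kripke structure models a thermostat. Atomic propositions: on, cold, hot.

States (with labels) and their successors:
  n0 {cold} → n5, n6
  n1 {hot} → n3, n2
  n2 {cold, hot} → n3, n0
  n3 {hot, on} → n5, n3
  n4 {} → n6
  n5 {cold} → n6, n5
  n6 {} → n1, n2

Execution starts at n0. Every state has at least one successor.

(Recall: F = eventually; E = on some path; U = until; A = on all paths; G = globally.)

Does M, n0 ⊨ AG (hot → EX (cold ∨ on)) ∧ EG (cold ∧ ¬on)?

States satisfying hot → EX (cold ∨ on): {n0, n1, n2, n3, n4, n5, n6}.
States satisfying AG (hot → EX (cold ∨ on)): {n0, n1, n2, n3, n4, n5, n6}.
States satisfying cold ∧ ¬on: {n0, n2, n5}.
States satisfying EG (cold ∧ ¬on): {n0, n2, n5}.
States satisfying AG (hot → EX (cold ∨ on)) ∧ EG (cold ∧ ¬on): {n0, n2, n5}.
n0 ∈ Sat(AG (hot → EX (cold ∨ on)) ∧ EG (cold ∧ ¬on)).

Holds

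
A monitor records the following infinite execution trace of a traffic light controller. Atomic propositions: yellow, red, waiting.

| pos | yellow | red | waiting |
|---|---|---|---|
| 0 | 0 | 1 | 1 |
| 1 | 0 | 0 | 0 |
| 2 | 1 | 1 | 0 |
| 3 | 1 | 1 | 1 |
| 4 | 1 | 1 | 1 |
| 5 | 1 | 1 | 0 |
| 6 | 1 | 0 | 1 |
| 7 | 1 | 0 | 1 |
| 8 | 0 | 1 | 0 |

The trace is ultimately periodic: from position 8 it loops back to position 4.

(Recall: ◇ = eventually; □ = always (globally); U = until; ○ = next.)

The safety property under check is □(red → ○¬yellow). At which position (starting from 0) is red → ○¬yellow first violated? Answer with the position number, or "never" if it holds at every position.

2

Check red → ○¬yellow at each position in order: 0 ✓, 1 ✓.
At position 2 the labels are {red, yellow} and the next position 3 has {red, waiting, yellow}, so red → ○¬yellow is false there. This is the first violation.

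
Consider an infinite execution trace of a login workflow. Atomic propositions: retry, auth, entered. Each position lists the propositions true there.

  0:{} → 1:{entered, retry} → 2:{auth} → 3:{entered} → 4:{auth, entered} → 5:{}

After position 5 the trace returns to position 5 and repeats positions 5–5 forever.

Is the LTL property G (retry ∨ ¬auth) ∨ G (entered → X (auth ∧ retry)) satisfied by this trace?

retry ∨ ¬auth must hold at every position from 0 onward. It fails at position 2, so G (retry ∨ ¬auth) is false.
entered → X (auth ∧ retry) must hold at every position from 0 onward. It fails at position 1, so G (entered → X (auth ∧ retry)) is false.
Positions where entered holds: 1, 3, 4.
Check X (auth ∧ retry) at each: 1→fails, 3→fails, 4→fails.
At position 0: G (retry ∨ ¬auth) is false; G (entered → X (auth ∧ retry)) is false; so G (retry ∨ ¬auth) ∨ G (entered → X (auth ∧ retry)) is false.

Does not hold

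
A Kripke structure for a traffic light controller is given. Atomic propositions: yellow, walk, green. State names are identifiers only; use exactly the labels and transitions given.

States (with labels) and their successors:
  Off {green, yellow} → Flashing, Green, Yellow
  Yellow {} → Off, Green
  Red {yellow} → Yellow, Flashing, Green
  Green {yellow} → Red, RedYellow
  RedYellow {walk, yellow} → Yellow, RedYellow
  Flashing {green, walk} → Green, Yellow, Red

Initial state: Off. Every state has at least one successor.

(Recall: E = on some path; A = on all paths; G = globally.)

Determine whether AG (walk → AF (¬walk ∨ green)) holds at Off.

Violated

States satisfying walk → AF (¬walk ∨ green): {Off, Yellow, Red, Green, Flashing}.
States satisfying AG (walk → AF (¬walk ∨ green)): ∅.
RedYellow is reachable from Off and violates walk → AF (¬walk ∨ green), so AG fails at Off.
Off ∉ Sat(AG (walk → AF (¬walk ∨ green))).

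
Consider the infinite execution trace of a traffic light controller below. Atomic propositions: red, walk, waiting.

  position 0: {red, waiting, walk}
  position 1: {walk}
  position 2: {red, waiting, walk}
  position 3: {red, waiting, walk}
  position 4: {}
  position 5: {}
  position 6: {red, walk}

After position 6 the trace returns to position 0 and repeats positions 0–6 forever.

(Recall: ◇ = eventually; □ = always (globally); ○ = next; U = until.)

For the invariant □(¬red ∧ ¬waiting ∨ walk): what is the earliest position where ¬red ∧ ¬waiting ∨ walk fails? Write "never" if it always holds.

¬red ∧ ¬waiting ∨ walk holds at every position 0..6, and those are all the positions the trace ever visits, so the invariant □(¬red ∧ ¬waiting ∨ walk) is never violated.

never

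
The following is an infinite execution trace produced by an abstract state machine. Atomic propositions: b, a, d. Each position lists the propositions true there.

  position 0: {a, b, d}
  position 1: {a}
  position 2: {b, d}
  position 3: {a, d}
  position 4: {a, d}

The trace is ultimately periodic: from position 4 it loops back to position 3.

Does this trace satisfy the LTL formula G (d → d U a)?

d → d U a holds at every position 0..4, and those are all positions ever visited, so G (d → d U a) holds.
Positions where d holds: 0, 2, 3, 4.
Check d U a at each: 0→ok, 2→ok, 3→ok, 4→ok.

Yes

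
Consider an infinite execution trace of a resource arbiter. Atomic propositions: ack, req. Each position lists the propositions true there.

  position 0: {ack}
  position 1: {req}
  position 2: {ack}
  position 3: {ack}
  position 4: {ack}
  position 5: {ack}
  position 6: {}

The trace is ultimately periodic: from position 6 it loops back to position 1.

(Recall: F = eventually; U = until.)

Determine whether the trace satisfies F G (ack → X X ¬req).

Violated

G (ack → X X ¬req) is false at every position 0..6, so it never becomes true and F G (ack → X X ¬req) fails.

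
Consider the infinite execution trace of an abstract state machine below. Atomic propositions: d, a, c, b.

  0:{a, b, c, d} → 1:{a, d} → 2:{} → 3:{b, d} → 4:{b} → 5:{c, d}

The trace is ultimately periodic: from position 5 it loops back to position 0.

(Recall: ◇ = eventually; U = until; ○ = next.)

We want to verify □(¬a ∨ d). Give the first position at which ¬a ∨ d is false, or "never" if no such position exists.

¬a ∨ d holds at every position 0..5, and those are all the positions the trace ever visits, so the invariant □(¬a ∨ d) is never violated.

never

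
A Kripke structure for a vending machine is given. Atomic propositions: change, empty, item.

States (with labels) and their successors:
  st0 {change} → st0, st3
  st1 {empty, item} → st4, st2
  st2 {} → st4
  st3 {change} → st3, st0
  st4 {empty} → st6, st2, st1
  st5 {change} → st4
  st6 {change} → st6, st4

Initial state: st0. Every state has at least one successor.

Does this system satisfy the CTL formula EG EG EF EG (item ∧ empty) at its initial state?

Violated

States satisfying EG EF EG (item ∧ empty): ∅.
States satisfying EG EG EF EG (item ∧ empty): ∅.
No suitable path/successor from st0 witnesses the formula.
st0 ∉ Sat(EG EG EF EG (item ∧ empty)).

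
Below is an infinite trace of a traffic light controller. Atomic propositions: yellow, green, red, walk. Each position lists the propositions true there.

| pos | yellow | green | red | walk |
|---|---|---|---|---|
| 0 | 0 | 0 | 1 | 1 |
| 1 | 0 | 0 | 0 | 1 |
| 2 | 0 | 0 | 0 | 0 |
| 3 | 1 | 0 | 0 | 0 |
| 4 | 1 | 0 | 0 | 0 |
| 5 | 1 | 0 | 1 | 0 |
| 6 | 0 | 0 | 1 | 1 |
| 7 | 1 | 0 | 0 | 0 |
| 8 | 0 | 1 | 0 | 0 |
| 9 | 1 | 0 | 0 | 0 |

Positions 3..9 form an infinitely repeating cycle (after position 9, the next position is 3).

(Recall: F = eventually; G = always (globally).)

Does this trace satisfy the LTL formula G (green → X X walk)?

green → X X walk must hold at every position from 0 onward. It fails at position 8, so G (green → X X walk) is false.
Positions where green holds: 8.
Check X X walk at each: 8→fails.

Violated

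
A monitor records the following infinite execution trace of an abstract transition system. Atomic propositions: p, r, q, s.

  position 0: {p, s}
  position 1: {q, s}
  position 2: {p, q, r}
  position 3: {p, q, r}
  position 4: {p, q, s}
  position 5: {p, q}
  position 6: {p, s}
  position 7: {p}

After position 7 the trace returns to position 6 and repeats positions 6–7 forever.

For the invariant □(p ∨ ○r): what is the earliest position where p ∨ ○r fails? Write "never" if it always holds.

never

p ∨ ○r holds at every position 0..7, and those are all the positions the trace ever visits, so the invariant □(p ∨ ○r) is never violated.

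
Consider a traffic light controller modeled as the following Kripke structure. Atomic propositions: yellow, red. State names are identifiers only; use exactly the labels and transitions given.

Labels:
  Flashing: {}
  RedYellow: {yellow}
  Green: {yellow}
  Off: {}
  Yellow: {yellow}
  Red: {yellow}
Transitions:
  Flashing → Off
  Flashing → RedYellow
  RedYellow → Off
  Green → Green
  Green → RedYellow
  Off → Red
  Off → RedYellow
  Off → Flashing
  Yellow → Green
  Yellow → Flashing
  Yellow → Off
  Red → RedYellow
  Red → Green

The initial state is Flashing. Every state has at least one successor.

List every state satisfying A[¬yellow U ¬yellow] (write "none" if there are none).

States satisfying ¬yellow: {Flashing, Off}.
States satisfying A[¬yellow U ¬yellow]: {Flashing, Off}.

{Flashing, Off}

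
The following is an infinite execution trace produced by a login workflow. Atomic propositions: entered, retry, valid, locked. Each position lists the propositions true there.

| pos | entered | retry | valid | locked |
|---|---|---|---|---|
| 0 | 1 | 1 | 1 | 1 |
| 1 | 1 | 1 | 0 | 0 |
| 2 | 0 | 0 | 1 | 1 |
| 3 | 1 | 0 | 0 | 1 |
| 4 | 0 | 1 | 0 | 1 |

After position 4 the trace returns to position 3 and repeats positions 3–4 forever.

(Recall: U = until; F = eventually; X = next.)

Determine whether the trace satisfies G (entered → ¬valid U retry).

entered → ¬valid U retry holds at every position 0..4, and those are all positions ever visited, so G (entered → ¬valid U retry) holds.
Positions where entered holds: 0, 1, 3.
Check ¬valid U retry at each: 0→ok, 1→ok, 3→ok.

Satisfied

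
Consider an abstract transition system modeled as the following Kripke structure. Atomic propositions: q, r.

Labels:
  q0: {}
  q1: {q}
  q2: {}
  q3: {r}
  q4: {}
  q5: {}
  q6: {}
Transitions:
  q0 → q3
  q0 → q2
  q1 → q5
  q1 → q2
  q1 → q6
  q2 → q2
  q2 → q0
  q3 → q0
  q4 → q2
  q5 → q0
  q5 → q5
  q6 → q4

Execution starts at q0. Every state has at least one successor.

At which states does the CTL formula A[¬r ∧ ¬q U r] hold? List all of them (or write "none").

{q3}

States satisfying ¬r ∧ ¬q: {q0, q2, q4, q5, q6}.
States satisfying r: {q3}.
States satisfying A[¬r ∧ ¬q U r]: {q3}.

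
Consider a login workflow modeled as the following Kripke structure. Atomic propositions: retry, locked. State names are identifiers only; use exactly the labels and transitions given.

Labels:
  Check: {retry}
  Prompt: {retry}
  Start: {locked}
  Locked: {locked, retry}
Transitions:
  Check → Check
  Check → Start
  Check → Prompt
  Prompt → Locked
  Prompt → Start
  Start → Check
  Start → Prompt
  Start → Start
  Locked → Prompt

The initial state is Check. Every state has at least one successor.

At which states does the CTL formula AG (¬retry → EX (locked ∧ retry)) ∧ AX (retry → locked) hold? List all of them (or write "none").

none

States satisfying ¬retry → EX (locked ∧ retry): {Check, Prompt, Locked}.
States satisfying AG (¬retry → EX (locked ∧ retry)): ∅.
States satisfying retry → locked: {Start, Locked}.
States satisfying AX (retry → locked): {Prompt}.
States satisfying AG (¬retry → EX (locked ∧ retry)) ∧ AX (retry → locked): ∅.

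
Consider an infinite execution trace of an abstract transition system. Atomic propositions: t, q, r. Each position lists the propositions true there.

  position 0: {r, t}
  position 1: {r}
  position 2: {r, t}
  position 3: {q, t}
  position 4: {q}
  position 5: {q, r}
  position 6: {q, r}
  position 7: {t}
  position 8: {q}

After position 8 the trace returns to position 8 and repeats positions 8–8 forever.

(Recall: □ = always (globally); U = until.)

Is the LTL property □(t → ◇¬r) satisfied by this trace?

t → ◇¬r holds at every position 0..8, and those are all positions ever visited, so □(t → ◇¬r) holds.
Positions where t holds: 0, 2, 3, 7.
Check ◇¬r at each: 0→ok, 2→ok, 3→ok, 7→ok.

Yes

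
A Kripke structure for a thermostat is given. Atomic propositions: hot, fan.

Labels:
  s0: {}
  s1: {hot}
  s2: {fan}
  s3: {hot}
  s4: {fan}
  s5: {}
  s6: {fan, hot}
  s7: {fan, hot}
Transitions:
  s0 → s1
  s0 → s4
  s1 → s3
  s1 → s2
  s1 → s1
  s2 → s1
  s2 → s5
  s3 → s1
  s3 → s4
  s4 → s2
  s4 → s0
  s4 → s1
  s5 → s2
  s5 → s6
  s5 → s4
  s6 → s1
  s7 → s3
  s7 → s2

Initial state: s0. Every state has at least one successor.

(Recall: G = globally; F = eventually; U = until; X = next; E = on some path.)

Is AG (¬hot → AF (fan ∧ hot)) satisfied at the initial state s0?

Does not hold

States satisfying ¬hot → AF (fan ∧ hot): {s1, s3, s6, s7}.
States satisfying AG (¬hot → AF (fan ∧ hot)): ∅.
s0 is reachable from s0 and violates ¬hot → AF (fan ∧ hot), so AG fails at s0.
s0 ∉ Sat(AG (¬hot → AF (fan ∧ hot))).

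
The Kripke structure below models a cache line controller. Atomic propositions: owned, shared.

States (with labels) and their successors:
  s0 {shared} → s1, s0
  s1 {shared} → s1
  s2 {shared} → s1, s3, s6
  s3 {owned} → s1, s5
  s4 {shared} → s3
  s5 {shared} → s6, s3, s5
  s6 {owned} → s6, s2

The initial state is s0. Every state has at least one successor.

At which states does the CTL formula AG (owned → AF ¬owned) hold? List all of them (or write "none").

{s0, s1}

States satisfying owned → AF ¬owned: {s0, s1, s2, s3, s4, s5}.
States satisfying AG (owned → AF ¬owned): {s0, s1}.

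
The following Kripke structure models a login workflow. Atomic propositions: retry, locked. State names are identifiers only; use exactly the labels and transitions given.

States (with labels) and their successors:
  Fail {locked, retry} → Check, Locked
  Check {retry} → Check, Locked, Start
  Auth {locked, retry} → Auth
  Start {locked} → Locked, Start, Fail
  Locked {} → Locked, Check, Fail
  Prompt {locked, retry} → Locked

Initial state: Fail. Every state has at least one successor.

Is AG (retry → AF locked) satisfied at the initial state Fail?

Does not hold

States satisfying retry → AF locked: {Fail, Auth, Start, Locked, Prompt}.
States satisfying AG (retry → AF locked): {Auth}.
Check is reachable from Fail and violates retry → AF locked, so AG fails at Fail.
Fail ∉ Sat(AG (retry → AF locked)).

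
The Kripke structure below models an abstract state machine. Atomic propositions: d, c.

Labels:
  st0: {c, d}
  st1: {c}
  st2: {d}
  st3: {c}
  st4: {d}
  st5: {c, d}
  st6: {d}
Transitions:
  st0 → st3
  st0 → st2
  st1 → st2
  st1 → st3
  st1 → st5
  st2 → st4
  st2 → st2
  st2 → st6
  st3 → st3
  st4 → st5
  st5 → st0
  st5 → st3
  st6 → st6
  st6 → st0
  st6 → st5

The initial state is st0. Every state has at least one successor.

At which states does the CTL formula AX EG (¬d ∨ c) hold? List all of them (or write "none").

States satisfying EG (¬d ∨ c): {st0, st1, st3, st5}.
States satisfying AX EG (¬d ∨ c): {st3, st4, st5}.

{st3, st4, st5}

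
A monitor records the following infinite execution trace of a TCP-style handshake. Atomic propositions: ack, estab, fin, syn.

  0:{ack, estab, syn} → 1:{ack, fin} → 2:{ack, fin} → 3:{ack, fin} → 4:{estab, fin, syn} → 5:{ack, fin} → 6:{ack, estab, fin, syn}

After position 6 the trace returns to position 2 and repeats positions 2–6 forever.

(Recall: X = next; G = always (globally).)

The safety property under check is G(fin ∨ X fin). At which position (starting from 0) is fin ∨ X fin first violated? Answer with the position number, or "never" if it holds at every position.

never

fin ∨ X fin holds at every position 0..6, and those are all the positions the trace ever visits, so the invariant G(fin ∨ X fin) is never violated.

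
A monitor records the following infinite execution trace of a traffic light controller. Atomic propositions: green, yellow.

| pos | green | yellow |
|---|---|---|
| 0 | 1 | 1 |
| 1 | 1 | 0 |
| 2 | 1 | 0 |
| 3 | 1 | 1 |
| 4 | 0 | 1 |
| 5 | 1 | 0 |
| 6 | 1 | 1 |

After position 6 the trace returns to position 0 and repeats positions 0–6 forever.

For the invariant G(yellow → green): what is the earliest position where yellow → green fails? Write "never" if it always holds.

4

Check yellow → green at each position in order: 0 ✓, 1 ✓, 2 ✓, 3 ✓.
At position 4 the labels are {yellow}, so yellow → green is false there. This is the first violation.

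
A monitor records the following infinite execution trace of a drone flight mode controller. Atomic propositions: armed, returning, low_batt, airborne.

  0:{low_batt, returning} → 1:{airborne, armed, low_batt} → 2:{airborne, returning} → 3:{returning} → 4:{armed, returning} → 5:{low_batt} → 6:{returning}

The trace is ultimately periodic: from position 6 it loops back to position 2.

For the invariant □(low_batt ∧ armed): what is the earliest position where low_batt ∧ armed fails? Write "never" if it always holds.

0

At position 0 the labels are {low_batt, returning}, so low_batt ∧ armed is false there. This is the first violation.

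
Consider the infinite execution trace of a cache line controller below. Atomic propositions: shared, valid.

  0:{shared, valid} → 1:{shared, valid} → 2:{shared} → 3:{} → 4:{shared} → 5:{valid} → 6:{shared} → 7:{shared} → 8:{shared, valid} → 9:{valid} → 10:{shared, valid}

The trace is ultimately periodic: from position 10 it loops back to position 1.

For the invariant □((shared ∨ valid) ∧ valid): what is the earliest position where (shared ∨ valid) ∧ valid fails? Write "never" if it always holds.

Check (shared ∨ valid) ∧ valid at each position in order: 0 ✓, 1 ✓.
At position 2 the labels are {shared}, so (shared ∨ valid) ∧ valid is false there. This is the first violation.

2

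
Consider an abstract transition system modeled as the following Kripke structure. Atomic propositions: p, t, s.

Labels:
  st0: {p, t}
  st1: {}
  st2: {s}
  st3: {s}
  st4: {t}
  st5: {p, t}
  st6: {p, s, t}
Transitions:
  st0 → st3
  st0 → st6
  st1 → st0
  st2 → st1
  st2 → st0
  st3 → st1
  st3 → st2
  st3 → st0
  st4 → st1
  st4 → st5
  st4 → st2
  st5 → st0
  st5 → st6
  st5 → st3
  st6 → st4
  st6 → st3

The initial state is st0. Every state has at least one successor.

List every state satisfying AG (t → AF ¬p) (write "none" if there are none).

States satisfying t → AF ¬p: {st0, st1, st2, st3, st4, st5, st6}.
States satisfying AG (t → AF ¬p): {st0, st1, st2, st3, st4, st5, st6}.

{st0, st1, st2, st3, st4, st5, st6}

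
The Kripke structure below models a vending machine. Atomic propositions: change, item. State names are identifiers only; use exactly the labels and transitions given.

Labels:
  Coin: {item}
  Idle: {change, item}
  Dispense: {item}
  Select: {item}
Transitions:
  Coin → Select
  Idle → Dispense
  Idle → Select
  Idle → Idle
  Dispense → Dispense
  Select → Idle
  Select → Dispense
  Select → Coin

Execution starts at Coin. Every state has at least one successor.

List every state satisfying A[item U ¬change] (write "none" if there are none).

{Coin, Dispense, Select}

States satisfying item: {Coin, Idle, Dispense, Select}.
States satisfying ¬change: {Coin, Dispense, Select}.
States satisfying A[item U ¬change]: {Coin, Dispense, Select}.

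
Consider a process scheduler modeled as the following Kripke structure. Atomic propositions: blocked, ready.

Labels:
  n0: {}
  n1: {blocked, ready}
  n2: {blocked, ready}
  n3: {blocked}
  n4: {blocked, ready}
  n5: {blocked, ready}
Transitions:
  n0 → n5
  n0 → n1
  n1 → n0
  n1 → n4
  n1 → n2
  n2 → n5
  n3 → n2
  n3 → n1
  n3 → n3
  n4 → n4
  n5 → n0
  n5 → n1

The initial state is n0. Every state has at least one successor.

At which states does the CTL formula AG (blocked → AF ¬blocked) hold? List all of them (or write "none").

States satisfying blocked → AF ¬blocked: {n0}.
States satisfying AG (blocked → AF ¬blocked): ∅.

none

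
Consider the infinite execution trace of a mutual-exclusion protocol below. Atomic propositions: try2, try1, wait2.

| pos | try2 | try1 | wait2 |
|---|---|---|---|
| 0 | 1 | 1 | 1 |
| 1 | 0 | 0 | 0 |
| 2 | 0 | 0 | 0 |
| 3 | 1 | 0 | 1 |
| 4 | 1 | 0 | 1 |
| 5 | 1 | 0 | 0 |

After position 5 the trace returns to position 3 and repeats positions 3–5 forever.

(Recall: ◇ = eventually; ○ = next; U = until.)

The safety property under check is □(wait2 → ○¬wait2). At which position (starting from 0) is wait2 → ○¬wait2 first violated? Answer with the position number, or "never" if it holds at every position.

Check wait2 → ○¬wait2 at each position in order: 0 ✓, 1 ✓, 2 ✓.
At position 3 the labels are {try2, wait2} and the next position 4 has {try2, wait2}, so wait2 → ○¬wait2 is false there. This is the first violation.

3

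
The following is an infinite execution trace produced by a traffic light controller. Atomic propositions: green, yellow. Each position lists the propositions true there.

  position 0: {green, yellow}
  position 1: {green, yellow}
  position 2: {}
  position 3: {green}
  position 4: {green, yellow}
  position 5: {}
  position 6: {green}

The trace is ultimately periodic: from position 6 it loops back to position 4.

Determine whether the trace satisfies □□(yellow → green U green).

□(yellow → green U green) holds at every position 0..6, and those are all positions ever visited, so □□(yellow → green U green) holds.

Holds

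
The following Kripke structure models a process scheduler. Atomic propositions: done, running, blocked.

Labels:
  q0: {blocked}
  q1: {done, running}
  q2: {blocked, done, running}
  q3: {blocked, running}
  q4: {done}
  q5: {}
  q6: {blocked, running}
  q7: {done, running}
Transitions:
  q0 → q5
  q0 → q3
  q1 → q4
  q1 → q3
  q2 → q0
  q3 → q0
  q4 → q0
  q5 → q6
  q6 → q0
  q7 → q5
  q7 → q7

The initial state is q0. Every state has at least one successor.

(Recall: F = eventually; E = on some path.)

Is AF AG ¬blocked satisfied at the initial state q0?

Violated

States satisfying AG ¬blocked: ∅.
States satisfying AF AG ¬blocked: ∅.
There is a path from q0 along which AG ¬blocked never holds.
q0 ∉ Sat(AF AG ¬blocked).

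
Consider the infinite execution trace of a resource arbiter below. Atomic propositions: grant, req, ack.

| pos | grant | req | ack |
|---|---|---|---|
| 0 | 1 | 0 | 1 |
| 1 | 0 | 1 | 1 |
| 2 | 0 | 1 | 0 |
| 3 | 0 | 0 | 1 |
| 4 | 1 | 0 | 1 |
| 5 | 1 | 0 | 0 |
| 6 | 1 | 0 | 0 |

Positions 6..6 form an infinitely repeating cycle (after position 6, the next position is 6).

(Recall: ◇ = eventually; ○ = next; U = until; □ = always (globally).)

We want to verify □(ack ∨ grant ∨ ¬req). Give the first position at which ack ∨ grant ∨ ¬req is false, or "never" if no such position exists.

Check ack ∨ grant ∨ ¬req at each position in order: 0 ✓, 1 ✓.
At position 2 the labels are {req}, so ack ∨ grant ∨ ¬req is false there. This is the first violation.

2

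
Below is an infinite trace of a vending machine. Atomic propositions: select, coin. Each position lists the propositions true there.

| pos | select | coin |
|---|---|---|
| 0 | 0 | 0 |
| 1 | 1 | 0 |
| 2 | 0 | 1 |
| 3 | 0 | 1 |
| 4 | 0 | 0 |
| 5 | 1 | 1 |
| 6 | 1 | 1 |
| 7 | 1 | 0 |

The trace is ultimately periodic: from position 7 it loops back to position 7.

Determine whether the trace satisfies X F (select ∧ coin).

The position after 0 is 1; F (select ∧ coin) is true there.

Satisfied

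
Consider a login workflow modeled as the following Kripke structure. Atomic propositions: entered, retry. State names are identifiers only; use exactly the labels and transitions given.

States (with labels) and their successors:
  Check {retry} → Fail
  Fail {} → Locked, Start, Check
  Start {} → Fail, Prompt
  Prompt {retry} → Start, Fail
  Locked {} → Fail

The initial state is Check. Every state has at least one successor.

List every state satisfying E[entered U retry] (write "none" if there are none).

States satisfying entered: ∅.
States satisfying retry: {Check, Prompt}.
States satisfying E[entered U retry]: {Check, Prompt}.

{Check, Prompt}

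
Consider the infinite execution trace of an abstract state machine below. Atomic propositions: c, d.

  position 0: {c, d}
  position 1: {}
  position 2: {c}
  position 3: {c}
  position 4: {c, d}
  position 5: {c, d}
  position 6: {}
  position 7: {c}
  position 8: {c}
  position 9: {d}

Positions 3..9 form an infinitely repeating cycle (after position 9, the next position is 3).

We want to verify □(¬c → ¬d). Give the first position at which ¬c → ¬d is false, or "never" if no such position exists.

Check ¬c → ¬d at each position in order: 0 ✓, 1 ✓, 2 ✓, 3 ✓, 4 ✓, 5 ✓, 6 ✓, 7 ✓, 8 ✓.
At position 9 the labels are {d}, so ¬c → ¬d is false there. This is the first violation.

9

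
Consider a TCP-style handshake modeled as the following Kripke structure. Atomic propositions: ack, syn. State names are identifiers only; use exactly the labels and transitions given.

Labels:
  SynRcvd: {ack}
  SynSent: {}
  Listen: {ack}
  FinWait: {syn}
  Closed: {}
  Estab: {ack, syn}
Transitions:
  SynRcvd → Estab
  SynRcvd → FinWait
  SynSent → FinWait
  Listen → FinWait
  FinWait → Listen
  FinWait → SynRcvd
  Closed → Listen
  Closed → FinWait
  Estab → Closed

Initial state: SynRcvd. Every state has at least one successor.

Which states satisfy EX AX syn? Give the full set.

{FinWait, Closed}

States satisfying AX syn: {SynRcvd, SynSent, Listen}.
States satisfying EX AX syn: {FinWait, Closed}.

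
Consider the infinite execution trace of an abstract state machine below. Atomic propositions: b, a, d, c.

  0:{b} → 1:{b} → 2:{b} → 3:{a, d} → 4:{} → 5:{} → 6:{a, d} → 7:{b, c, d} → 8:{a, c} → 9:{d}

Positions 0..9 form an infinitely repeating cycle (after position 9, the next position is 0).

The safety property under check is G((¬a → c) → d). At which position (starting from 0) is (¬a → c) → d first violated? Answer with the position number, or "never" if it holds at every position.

8

Check (¬a → c) → d at each position in order: 0 ✓, 1 ✓, 2 ✓, 3 ✓, 4 ✓, 5 ✓, 6 ✓, 7 ✓.
At position 8 the labels are {a, c}, so (¬a → c) → d is false there. This is the first violation.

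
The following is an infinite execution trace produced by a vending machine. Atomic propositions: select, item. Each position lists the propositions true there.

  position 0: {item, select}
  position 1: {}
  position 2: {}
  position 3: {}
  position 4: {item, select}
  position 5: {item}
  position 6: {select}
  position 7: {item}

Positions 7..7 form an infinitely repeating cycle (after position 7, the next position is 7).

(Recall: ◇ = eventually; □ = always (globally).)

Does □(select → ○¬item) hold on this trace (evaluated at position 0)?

select → ○¬item must hold at every position from 0 onward. It fails at position 4, so □(select → ○¬item) is false.
Positions where select holds: 0, 4, 6.
Check ○¬item at each: 0→ok, 4→fails, 6→fails.

Does not hold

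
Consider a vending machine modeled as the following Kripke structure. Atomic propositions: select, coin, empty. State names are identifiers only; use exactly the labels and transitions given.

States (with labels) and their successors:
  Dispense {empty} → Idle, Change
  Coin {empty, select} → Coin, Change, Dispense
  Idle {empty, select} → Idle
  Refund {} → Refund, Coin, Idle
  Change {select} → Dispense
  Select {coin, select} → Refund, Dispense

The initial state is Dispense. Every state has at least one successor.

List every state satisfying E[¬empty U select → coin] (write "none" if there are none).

{Dispense, Refund, Change, Select}

States satisfying ¬empty: {Refund, Change, Select}.
States satisfying select → coin: {Dispense, Refund, Select}.
States satisfying E[¬empty U select → coin]: {Dispense, Refund, Change, Select}.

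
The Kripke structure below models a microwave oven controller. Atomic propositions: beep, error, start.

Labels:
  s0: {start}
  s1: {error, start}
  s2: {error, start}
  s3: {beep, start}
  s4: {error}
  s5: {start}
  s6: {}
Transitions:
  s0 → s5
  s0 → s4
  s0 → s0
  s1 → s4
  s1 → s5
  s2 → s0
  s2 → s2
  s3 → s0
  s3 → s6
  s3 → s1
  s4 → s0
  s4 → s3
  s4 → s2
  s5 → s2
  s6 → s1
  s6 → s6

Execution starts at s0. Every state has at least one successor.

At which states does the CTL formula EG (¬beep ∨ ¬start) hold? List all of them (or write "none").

{s0, s1, s2, s4, s5, s6}

States satisfying ¬beep ∨ ¬start: {s0, s1, s2, s4, s5, s6}.
States satisfying EG (¬beep ∨ ¬start): {s0, s1, s2, s4, s5, s6}.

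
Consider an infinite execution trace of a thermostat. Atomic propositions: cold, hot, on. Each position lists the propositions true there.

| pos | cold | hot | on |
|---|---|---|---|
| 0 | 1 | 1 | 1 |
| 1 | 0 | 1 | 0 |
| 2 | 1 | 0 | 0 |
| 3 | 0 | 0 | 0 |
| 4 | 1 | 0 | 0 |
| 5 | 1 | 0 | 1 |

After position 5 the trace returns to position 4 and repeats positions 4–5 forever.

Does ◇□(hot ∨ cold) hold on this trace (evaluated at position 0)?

□(hot ∨ cold) holds at position 4, which is reachable from 0, so ◇□(hot ∨ cold) holds.

Satisfied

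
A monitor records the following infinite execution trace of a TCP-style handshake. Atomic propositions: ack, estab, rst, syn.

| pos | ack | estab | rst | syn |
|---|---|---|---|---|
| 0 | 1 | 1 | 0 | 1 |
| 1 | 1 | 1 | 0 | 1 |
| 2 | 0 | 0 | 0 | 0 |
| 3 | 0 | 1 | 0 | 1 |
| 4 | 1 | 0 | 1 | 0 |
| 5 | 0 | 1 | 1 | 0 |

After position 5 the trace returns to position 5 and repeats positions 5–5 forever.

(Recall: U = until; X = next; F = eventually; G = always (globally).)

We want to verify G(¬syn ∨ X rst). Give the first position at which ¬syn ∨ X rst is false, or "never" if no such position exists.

At position 0 the labels are {ack, estab, syn} and the next position 1 has {ack, estab, syn}, so ¬syn ∨ X rst is false there. This is the first violation.

0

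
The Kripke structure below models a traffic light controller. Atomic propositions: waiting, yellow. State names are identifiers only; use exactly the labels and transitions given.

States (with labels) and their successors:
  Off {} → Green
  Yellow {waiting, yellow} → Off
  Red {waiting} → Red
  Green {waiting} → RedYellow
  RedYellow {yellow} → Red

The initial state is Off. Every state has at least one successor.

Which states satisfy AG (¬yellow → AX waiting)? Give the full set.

{Red, RedYellow}

States satisfying ¬yellow → AX waiting: {Off, Yellow, Red, RedYellow}.
States satisfying AG (¬yellow → AX waiting): {Red, RedYellow}.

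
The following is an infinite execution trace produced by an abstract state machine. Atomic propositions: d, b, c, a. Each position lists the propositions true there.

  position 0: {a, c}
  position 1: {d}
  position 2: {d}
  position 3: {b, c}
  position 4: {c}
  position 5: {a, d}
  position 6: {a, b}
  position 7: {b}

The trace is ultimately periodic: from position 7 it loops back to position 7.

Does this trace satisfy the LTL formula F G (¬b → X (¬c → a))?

G (¬b → X (¬c → a)) holds at position 2, which is reachable from 0, so F G (¬b → X (¬c → a)) holds.

Holds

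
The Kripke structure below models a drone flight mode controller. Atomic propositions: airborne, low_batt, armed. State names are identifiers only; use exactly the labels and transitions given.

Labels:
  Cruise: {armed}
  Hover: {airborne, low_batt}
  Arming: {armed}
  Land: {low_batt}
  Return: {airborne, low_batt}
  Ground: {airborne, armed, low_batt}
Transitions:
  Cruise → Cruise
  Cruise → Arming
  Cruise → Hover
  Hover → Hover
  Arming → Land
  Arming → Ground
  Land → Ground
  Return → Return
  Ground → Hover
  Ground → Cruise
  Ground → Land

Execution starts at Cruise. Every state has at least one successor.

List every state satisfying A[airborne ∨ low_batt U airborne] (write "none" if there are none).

{Hover, Land, Return, Ground}

States satisfying airborne ∨ low_batt: {Hover, Land, Return, Ground}.
States satisfying airborne: {Hover, Return, Ground}.
States satisfying A[airborne ∨ low_batt U airborne]: {Hover, Land, Return, Ground}.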